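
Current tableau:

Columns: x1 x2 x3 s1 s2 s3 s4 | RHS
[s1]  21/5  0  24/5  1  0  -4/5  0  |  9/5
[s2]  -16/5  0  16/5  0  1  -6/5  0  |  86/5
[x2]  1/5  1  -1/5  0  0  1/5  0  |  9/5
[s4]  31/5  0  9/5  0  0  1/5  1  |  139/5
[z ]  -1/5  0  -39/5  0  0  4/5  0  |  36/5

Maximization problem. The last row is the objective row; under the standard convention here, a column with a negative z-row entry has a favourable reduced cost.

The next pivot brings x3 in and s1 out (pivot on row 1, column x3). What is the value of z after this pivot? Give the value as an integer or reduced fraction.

81/8

Minimum ratio for x3: (9/5)/(24/5) = 3/8.
z changes by −(z-row coeff of x3)·ratio = −(-39/5)·(3/8) = 117/40.
New z = 36/5 + (117/40) = 81/8.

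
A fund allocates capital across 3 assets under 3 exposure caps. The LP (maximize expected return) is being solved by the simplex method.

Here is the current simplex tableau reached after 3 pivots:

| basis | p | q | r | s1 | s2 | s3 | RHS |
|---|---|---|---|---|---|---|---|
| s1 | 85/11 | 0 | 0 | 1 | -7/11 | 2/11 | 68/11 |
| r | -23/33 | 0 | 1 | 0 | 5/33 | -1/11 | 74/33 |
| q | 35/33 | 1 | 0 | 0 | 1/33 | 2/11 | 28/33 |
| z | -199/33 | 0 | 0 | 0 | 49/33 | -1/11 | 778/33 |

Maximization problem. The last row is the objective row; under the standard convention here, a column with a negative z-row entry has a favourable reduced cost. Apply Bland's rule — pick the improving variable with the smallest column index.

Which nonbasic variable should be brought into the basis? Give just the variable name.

p

Objective-row coefficients: p: -199/33, q: 0, r: 0, s1: 0, s2: 49/33, s3: -1/11.
Improving columns: p, s3. Bland's rule picks the smallest column index → p.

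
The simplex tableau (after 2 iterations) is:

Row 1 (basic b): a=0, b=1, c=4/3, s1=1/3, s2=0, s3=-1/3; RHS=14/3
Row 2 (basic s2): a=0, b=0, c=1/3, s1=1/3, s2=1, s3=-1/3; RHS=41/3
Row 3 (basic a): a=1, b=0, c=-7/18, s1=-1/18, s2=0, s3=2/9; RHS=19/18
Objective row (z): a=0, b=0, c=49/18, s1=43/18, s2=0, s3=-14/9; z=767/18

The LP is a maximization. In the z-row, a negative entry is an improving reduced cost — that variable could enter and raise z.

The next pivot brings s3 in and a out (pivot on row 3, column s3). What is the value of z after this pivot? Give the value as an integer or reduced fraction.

50

Minimum ratio for s3: (19/18)/(2/9) = 19/4.
z changes by −(z-row coeff of s3)·ratio = −(-14/9)·(19/4) = 133/18.
New z = 767/18 + (133/18) = 50.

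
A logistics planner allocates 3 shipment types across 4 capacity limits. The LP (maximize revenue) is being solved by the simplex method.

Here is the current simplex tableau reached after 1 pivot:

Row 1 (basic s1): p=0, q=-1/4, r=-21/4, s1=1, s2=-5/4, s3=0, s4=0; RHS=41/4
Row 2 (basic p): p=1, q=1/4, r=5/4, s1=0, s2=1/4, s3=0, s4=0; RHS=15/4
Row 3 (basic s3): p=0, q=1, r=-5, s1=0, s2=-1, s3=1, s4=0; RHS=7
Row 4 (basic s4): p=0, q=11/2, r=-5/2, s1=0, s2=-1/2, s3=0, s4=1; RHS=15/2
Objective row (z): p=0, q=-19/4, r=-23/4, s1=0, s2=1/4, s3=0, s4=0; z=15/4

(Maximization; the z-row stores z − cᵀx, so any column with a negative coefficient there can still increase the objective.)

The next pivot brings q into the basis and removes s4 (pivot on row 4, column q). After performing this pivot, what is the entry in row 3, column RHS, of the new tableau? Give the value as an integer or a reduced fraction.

Pivot element is row 4, column q: 11/2.
Normalize row 4: new (row 4, RHS) = (15/2)/(11/2) = 15/11.
row 3 ← row 3 − 1·(new row 4): 7 − 1·(15/11) = 62/11.

62/11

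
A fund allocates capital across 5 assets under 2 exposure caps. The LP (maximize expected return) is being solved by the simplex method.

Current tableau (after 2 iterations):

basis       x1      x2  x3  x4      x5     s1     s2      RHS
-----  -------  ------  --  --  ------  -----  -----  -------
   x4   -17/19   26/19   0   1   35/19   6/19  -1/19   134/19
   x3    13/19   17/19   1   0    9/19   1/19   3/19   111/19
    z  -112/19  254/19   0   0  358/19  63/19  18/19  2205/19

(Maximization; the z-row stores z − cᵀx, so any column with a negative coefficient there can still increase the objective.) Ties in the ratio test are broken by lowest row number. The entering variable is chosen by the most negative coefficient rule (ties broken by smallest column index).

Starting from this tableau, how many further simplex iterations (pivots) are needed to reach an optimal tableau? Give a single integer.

1

pivot: x1 in, x3 out → z = 2163/13
No improving column remains; optimal.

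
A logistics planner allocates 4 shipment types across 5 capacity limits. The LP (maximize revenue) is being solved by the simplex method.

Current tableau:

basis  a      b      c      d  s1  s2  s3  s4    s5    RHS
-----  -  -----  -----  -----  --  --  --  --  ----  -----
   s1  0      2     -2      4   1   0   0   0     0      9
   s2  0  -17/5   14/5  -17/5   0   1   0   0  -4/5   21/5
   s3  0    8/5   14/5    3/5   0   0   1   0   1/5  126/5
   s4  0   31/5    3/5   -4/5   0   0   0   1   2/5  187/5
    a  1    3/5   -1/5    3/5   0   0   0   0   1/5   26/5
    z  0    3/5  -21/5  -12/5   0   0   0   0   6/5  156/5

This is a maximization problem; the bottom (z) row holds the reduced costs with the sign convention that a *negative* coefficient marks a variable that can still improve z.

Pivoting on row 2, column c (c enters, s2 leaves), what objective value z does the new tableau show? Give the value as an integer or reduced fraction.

Minimum ratio for c: (21/5)/(14/5) = 3/2.
z changes by −(z-row coeff of c)·ratio = −(-21/5)·(3/2) = 63/10.
New z = 156/5 + (63/10) = 75/2.

75/2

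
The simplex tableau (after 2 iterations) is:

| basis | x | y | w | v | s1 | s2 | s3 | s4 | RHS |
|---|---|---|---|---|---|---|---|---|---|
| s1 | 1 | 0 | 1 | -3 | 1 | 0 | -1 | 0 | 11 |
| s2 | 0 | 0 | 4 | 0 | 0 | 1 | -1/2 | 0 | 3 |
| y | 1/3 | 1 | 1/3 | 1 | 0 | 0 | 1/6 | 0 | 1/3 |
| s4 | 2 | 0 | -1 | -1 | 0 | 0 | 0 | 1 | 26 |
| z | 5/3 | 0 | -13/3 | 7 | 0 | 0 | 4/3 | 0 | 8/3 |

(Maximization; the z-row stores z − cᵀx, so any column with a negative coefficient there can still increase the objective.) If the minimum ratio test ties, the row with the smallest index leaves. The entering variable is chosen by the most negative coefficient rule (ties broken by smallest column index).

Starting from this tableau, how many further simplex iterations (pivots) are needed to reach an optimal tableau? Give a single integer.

pivot: w in, s2 out → z = 71/12
No improving column remains; optimal.

1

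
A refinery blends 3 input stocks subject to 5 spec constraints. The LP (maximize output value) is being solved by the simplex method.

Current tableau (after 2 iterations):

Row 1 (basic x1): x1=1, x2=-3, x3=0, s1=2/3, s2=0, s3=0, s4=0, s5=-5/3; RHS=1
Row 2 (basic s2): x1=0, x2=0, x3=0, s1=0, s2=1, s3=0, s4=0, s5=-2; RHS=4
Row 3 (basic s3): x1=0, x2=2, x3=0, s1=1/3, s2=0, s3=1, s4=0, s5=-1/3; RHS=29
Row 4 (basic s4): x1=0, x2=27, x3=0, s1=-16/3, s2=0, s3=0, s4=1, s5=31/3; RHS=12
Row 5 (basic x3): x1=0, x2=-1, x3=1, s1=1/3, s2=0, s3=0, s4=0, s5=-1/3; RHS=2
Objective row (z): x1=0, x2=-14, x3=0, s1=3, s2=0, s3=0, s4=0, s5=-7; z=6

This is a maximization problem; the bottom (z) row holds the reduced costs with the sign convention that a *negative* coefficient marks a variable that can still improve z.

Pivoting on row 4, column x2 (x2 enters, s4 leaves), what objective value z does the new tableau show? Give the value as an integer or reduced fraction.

Minimum ratio for x2: 12/27 = 4/9.
z changes by −(z-row coeff of x2)·ratio = −(-14)·(4/9) = 56/9.
New z = 6 + (56/9) = 110/9.

110/9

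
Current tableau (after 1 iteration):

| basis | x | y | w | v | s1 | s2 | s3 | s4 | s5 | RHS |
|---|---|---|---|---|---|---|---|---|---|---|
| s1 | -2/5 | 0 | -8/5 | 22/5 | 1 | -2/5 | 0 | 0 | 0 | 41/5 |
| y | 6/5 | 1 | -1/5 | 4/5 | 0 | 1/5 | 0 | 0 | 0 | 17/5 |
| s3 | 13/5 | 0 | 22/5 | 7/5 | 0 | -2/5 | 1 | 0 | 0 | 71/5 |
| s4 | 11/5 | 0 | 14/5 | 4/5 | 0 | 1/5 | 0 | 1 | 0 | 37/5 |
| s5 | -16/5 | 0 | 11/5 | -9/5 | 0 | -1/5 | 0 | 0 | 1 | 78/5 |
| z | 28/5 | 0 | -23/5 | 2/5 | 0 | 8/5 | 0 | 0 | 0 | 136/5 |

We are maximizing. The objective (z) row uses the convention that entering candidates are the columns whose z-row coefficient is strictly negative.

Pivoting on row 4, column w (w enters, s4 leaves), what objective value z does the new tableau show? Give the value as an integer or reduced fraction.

Minimum ratio for w: (37/5)/(14/5) = 37/14.
z changes by −(z-row coeff of w)·ratio = −(-23/5)·(37/14) = 851/70.
New z = 136/5 + (851/70) = 551/14.

551/14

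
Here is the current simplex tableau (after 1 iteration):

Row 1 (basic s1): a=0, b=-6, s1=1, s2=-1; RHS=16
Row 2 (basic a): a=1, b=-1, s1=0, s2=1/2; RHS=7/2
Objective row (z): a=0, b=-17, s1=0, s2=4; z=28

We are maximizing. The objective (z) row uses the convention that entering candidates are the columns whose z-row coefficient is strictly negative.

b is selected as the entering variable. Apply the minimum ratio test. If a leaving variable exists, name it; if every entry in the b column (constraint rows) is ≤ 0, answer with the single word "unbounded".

unbounded

b-column entries: row 1: -6, row 2: -1. All ≤ 0, so b can increase without bound; the LP is unbounded in this direction.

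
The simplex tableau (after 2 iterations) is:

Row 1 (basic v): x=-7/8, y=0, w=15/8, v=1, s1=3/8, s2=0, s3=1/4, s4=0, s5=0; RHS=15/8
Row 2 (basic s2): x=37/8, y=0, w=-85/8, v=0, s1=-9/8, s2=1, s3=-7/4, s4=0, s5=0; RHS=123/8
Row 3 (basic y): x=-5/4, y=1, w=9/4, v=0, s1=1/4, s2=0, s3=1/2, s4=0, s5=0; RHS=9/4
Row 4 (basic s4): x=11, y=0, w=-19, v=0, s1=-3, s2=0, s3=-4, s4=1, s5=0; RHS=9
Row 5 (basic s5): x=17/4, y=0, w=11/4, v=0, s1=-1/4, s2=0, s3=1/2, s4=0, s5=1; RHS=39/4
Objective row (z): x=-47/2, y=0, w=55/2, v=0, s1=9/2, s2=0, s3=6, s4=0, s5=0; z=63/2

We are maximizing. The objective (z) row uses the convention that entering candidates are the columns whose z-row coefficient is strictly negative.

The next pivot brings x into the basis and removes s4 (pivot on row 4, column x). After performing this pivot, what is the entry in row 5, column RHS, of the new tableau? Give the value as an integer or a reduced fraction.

69/11

Pivot element is row 4, column x: 11.
Normalize row 4: new (row 4, RHS) = 9/11 = 9/11.
row 5 ← row 5 − (17/4)·(new row 4): 39/4 − (17/4)·(9/11) = 69/11.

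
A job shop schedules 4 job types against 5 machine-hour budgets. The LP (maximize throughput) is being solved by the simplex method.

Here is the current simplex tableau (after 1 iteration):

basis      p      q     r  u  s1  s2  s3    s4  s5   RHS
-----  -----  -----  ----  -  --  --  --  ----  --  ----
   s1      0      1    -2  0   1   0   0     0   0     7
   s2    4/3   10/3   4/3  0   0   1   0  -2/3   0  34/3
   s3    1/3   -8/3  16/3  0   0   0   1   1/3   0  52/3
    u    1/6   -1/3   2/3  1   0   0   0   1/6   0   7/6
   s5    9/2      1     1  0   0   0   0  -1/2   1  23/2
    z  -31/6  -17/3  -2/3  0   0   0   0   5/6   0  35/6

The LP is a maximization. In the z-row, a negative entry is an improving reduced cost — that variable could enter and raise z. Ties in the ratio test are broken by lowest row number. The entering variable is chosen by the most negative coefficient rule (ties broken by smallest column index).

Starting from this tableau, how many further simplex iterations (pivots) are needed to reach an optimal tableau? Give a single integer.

pivot: q in, s2 out → z = 251/10
pivot: p in, s5 out → z = 1264/41
pivot: s4 in, u out → z = 38
No improving column remains; optimal.

3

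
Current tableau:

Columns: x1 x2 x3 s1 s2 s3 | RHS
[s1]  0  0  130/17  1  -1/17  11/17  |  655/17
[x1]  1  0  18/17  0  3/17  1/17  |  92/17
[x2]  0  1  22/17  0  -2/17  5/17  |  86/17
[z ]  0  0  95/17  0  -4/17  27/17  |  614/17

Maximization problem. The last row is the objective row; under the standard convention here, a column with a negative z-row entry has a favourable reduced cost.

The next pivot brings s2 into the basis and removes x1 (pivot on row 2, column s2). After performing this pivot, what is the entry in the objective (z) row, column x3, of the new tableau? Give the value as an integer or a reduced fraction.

7

Pivot element is row 2, column s2: 3/17.
Normalize row 2: new (row 2, x3) = (18/17)/(3/17) = 6.
z-row ← z-row − (-4/17)·(new row 2): 95/17 − (-4/17)·6 = 7.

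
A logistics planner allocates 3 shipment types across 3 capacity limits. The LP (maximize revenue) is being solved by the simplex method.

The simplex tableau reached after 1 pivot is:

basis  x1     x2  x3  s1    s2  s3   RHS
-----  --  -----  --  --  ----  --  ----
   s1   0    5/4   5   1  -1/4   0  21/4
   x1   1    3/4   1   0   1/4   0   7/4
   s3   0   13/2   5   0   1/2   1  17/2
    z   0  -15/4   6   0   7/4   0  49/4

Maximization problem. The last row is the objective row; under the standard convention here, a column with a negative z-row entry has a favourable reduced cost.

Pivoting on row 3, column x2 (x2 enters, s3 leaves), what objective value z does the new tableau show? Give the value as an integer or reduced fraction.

Minimum ratio for x2: (17/2)/(13/2) = 17/13.
z changes by −(z-row coeff of x2)·ratio = −(-15/4)·(17/13) = 255/52.
New z = 49/4 + (255/52) = 223/13.

223/13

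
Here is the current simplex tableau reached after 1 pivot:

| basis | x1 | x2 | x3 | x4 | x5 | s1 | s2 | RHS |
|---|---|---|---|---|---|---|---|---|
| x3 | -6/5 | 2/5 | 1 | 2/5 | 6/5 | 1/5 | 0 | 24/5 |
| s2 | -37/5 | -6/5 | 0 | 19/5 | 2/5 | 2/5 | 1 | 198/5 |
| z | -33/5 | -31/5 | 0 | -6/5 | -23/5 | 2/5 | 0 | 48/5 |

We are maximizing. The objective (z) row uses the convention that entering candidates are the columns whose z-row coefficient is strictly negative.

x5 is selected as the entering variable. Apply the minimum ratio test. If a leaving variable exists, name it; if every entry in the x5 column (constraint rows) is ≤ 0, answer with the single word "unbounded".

Ratios: row 1 (x3): (24/5)/(6/5) = 4; row 2 (s2): (198/5)/(2/5) = 99.
Minimum ratio is in the x3 row, so x3 leaves.

x3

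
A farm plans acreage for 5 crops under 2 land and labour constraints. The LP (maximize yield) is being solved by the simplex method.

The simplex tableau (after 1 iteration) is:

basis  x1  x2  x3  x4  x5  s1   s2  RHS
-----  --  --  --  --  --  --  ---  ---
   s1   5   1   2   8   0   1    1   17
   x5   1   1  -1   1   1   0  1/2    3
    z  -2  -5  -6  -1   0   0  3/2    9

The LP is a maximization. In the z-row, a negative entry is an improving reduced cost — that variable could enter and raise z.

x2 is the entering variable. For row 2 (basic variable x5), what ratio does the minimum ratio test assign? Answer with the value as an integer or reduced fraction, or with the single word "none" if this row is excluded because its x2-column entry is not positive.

Ratio = RHS / (x2 entry) = 3 / 1 = 3.

3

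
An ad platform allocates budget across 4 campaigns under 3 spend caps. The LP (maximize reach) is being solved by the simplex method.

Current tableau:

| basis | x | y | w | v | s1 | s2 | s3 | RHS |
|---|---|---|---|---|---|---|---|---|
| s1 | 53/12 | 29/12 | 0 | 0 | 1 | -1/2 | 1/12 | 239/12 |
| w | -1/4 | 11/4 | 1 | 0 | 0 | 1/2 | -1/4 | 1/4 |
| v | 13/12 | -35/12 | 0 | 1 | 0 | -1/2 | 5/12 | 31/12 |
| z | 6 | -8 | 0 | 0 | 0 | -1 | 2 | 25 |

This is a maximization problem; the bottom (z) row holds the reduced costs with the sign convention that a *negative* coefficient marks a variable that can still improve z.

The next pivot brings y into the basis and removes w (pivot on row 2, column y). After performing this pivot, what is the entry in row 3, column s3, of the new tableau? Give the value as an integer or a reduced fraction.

Pivot element is row 2, column y: 11/4.
Normalize row 2: new (row 2, s3) = (-1/4)/(11/4) = -1/11.
row 3 ← row 3 − (-35/12)·(new row 2): 5/12 − (-35/12)·(-1/11) = 5/33.

5/33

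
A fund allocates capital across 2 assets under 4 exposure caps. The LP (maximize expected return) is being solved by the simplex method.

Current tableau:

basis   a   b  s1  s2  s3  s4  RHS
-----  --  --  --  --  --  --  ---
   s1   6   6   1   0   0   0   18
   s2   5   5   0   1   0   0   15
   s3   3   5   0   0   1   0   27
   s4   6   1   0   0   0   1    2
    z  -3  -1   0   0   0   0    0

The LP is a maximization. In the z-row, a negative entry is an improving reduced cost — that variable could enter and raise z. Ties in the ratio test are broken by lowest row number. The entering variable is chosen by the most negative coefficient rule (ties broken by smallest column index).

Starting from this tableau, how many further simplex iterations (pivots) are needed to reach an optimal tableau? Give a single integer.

pivot: a in, s4 out → z = 1
pivot: b in, a out → z = 2
No improving column remains; optimal.

2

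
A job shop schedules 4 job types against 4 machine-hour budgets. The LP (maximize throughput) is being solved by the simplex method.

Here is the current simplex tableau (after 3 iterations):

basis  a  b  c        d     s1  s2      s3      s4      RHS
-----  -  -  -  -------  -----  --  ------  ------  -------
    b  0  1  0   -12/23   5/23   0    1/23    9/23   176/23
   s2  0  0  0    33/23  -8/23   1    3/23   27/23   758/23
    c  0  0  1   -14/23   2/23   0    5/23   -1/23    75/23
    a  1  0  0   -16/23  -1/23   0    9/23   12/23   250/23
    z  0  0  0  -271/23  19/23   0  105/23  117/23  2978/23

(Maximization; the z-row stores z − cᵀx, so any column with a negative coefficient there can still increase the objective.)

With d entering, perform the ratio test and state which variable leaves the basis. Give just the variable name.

s2

Ratios: row 1 (b): entry -12/23 ≤ 0, skip; row 2 (s2): (758/23)/(33/23) = 758/33; row 3 (c): entry -14/23 ≤ 0, skip; row 4 (a): entry -16/23 ≤ 0, skip.
Minimum ratio 758/33 is in the s2 row, so s2 leaves.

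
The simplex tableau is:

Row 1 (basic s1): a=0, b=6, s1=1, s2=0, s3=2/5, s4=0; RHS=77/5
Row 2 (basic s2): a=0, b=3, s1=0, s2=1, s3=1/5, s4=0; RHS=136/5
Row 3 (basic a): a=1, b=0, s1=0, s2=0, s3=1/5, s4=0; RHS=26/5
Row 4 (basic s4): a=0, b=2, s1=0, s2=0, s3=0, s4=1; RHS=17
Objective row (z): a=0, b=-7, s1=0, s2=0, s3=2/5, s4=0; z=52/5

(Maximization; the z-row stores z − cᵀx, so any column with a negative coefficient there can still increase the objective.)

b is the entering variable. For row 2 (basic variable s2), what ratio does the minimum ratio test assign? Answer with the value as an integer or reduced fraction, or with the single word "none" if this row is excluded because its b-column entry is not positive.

Ratio = RHS / (b entry) = (136/5) / 3 = 136/15.

136/15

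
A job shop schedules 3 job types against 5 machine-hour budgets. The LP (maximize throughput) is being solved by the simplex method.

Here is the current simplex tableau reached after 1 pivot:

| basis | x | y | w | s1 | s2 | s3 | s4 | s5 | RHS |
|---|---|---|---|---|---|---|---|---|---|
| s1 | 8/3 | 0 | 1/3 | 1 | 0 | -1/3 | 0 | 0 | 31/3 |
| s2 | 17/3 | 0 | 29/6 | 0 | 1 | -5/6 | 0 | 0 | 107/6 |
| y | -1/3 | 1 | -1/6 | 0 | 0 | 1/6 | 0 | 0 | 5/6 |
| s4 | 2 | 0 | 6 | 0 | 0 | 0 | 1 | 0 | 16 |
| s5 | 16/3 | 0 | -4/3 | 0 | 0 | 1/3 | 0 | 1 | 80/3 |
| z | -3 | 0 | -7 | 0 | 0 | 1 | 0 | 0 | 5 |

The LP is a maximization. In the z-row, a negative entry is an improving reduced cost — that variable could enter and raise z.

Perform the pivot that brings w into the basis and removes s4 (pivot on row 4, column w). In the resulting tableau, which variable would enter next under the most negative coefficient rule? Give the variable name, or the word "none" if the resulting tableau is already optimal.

x

Pivot element 6. New z-row = old z-row − (-7)·(row 4/6).
Updated z-row coefficients: x: -2/3, y: 0, w: 0, s1: 0, s2: 0, s3: 1, s4: 7/6, s5: 0.
The most negative is -2/3 in column x, so x would enter next.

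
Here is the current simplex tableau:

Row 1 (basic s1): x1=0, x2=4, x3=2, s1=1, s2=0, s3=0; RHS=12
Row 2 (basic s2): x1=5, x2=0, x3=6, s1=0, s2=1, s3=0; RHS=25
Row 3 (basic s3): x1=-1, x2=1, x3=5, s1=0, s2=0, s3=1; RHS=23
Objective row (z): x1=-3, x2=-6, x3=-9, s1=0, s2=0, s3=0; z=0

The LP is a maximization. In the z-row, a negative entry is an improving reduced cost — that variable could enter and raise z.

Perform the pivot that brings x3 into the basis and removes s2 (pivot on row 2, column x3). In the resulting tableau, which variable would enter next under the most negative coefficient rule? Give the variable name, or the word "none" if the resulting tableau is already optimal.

Pivot element 6. New z-row = old z-row − (-9)·(row 2/6).
Updated z-row coefficients: x1: 9/2, x2: -6, x3: 0, s1: 0, s2: 3/2, s3: 0.
The most negative is -6 in column x2, so x2 would enter next.

x2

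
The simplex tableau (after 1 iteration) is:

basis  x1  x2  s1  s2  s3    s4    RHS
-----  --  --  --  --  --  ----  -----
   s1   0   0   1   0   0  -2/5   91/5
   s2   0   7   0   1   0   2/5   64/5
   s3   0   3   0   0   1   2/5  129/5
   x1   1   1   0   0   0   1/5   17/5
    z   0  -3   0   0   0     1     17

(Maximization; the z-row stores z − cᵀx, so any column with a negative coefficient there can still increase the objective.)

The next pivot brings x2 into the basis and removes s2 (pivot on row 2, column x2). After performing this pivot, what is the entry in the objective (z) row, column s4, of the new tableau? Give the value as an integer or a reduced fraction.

41/35

Pivot element is row 2, column x2: 7.
Normalize row 2: new (row 2, s4) = (2/5)/7 = 2/35.
z-row ← z-row − (-3)·(new row 2): 1 − (-3)·(2/35) = 41/35.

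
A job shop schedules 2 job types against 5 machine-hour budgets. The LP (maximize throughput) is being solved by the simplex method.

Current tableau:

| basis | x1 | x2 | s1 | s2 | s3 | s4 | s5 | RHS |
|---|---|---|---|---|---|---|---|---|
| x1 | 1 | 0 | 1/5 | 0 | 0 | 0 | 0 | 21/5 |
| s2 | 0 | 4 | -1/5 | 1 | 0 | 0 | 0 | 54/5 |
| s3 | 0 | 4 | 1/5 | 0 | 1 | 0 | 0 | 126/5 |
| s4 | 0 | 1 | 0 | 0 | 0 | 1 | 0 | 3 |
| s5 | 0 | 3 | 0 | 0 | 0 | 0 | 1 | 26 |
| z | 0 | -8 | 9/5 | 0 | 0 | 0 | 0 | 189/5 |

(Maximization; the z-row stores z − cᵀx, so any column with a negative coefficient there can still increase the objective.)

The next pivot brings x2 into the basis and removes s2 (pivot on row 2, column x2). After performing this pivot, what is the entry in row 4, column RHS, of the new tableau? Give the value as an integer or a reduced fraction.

Pivot element is row 2, column x2: 4.
Normalize row 2: new (row 2, RHS) = (54/5)/4 = 27/10.
row 4 ← row 4 − 1·(new row 2): 3 − 1·(27/10) = 3/10.

3/10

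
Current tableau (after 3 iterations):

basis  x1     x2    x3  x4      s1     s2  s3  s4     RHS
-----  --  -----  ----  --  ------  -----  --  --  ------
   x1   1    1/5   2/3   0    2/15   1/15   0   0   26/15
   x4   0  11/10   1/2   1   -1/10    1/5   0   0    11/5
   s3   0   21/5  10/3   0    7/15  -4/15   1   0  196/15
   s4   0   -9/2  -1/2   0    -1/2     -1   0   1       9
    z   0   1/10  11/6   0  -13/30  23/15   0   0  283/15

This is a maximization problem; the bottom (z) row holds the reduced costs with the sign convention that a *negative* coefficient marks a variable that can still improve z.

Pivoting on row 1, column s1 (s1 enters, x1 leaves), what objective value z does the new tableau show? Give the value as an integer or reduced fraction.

49/2

Minimum ratio for s1: (26/15)/(2/15) = 13.
z changes by −(z-row coeff of s1)·ratio = −(-13/30)·13 = 169/30.
New z = 283/15 + (169/30) = 49/2.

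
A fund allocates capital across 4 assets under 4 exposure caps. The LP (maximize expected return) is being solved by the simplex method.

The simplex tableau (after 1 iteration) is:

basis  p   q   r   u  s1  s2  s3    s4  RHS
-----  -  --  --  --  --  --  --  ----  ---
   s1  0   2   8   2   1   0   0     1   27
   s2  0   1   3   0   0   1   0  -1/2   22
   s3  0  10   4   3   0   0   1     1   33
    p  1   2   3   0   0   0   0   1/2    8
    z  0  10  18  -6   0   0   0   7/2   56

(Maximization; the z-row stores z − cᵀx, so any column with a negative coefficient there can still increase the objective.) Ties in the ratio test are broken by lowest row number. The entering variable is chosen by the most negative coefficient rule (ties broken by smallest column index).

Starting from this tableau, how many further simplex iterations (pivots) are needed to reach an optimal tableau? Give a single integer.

pivot: u in, s3 out → z = 122
No improving column remains; optimal.

1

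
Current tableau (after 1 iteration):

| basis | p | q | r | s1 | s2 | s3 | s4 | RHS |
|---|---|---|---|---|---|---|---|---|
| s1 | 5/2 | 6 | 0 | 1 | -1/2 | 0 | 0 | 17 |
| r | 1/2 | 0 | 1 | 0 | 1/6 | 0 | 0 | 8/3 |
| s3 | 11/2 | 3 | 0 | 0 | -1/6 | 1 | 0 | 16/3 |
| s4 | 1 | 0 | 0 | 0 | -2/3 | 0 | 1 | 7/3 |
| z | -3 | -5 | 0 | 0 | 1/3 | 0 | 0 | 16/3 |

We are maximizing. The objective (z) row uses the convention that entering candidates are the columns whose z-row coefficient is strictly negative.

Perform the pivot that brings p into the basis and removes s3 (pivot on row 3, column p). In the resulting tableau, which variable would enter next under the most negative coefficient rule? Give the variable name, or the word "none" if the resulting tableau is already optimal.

Pivot element 11/2. New z-row = old z-row − (-3)·(row 3/(11/2)).
Updated z-row coefficients: p: 0, q: -37/11, r: 0, s1: 0, s2: 8/33, s3: 6/11, s4: 0.
The most negative is -37/11 in column q, so q would enter next.

q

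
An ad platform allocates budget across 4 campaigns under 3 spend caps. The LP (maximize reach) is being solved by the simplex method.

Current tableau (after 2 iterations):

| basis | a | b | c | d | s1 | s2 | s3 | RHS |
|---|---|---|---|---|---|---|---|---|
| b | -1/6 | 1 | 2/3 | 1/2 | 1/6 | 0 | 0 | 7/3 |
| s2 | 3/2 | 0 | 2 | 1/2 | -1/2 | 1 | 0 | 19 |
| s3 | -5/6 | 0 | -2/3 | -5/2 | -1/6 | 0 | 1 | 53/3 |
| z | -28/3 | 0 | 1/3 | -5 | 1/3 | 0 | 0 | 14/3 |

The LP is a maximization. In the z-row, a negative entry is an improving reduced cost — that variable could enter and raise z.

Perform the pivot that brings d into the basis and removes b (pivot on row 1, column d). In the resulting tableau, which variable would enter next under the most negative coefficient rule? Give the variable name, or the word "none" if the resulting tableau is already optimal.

a

Pivot element 1/2. New z-row = old z-row − (-5)·(row 1/(1/2)).
Updated z-row coefficients: a: -11, b: 10, c: 7, d: 0, s1: 2, s2: 0, s3: 0.
The most negative is -11 in column a, so a would enter next.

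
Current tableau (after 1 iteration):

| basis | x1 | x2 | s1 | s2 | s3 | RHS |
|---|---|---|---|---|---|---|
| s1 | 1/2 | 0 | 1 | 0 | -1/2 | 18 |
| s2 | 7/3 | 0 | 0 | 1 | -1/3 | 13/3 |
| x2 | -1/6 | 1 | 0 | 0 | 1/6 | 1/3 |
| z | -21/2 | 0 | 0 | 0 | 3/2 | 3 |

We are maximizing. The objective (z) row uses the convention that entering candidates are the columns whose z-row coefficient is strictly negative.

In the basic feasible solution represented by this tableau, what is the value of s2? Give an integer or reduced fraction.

13/3

s2 is basic (row 2); its value is the RHS of that row: 13/3.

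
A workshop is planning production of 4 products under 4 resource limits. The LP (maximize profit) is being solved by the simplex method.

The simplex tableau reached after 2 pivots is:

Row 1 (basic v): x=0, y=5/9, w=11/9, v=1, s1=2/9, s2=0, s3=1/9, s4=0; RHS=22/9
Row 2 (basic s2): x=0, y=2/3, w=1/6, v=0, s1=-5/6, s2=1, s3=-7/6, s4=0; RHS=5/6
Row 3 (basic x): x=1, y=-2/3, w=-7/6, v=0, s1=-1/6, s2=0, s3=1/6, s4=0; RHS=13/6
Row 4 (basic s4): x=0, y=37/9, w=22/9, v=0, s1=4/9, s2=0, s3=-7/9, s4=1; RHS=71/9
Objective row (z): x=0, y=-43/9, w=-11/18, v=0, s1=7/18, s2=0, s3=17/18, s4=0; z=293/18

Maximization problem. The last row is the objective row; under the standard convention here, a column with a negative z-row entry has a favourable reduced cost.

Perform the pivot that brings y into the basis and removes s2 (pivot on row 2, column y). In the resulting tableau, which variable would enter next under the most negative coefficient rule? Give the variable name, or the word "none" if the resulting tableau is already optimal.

Pivot element 2/3. New z-row = old z-row − (-43/9)·(row 2/(2/3)).
Updated z-row coefficients: x: 0, y: 0, w: 7/12, v: 0, s1: -67/12, s2: 43/6, s3: -89/12, s4: 0.
The most negative is -89/12 in column s3, so s3 would enter next.

s3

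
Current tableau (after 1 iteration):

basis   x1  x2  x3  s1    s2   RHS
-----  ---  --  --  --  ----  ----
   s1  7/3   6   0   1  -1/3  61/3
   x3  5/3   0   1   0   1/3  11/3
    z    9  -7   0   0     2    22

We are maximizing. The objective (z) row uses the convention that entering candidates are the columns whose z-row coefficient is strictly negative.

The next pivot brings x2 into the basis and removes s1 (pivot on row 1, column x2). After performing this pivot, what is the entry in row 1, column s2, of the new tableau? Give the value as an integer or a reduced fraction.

-1/18

Pivot element is row 1, column x2: 6.
Normalize row 1: new (row 1, s2) = (-1/3)/6 = -1/18.
Row 1 is the pivot row, so the entry is -1/18.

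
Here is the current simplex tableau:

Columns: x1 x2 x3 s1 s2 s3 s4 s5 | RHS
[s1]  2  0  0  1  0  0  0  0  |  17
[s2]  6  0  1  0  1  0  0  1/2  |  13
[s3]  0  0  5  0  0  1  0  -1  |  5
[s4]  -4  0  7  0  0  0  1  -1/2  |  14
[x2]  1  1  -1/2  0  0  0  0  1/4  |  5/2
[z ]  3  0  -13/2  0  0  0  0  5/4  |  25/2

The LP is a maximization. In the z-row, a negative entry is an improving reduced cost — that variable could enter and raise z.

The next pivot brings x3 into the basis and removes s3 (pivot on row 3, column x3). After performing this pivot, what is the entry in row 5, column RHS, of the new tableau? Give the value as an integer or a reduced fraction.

Pivot element is row 3, column x3: 5.
Normalize row 3: new (row 3, RHS) = 5/5 = 1.
row 5 ← row 5 − (-1/2)·(new row 3): 5/2 − (-1/2)·1 = 3.

3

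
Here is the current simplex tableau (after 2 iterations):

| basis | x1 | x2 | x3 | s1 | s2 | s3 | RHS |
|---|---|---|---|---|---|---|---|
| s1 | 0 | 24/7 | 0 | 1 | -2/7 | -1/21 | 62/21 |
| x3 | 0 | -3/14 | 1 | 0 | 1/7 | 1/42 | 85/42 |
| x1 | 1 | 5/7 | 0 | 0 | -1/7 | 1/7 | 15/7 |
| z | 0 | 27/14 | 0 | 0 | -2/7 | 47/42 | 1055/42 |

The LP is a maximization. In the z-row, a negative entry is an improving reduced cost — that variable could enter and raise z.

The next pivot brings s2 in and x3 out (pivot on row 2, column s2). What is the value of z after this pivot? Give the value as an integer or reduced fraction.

Minimum ratio for s2: (85/42)/(1/7) = 85/6.
z changes by −(z-row coeff of s2)·ratio = −(-2/7)·(85/6) = 85/21.
New z = 1055/42 + (85/21) = 175/6.

175/6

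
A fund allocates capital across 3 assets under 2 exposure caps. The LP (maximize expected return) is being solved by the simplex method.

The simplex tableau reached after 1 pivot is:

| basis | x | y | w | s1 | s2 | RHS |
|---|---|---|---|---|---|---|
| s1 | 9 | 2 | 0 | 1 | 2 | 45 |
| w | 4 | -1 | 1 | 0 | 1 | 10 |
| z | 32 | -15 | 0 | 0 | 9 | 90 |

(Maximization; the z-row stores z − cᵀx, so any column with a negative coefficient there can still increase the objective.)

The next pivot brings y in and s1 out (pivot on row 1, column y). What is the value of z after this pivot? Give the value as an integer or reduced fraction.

855/2

Minimum ratio for y: 45/2 = 45/2.
z changes by −(z-row coeff of y)·ratio = −(-15)·(45/2) = 675/2.
New z = 90 + (675/2) = 855/2.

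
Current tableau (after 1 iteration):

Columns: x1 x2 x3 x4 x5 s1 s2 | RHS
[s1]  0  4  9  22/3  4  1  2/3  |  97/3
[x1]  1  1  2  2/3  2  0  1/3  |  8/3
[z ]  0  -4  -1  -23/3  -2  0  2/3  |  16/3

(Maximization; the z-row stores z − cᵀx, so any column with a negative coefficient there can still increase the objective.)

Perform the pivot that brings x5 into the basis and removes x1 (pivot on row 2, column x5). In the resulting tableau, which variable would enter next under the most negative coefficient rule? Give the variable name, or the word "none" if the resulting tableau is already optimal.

x4

Pivot element 2. New z-row = old z-row − (-2)·(row 2/2).
Updated z-row coefficients: x1: 1, x2: -3, x3: 1, x4: -7, x5: 0, s1: 0, s2: 1.
The most negative is -7 in column x4, so x4 would enter next.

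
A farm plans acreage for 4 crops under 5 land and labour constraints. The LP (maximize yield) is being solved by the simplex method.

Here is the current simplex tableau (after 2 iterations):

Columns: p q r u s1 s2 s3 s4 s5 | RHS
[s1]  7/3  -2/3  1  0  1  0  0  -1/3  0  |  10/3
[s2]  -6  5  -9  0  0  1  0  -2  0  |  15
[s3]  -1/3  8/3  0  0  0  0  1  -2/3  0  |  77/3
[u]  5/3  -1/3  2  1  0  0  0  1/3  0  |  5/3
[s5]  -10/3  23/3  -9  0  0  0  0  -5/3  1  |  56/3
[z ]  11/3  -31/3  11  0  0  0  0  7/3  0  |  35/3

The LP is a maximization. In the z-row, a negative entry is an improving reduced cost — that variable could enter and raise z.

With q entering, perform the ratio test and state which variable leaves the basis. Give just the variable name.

s5

Ratios: row 1 (s1): entry -2/3 ≤ 0, skip; row 2 (s2): 15/5 = 3; row 3 (s3): (77/3)/(8/3) = 77/8; row 4 (u): entry -1/3 ≤ 0, skip; row 5 (s5): (56/3)/(23/3) = 56/23.
Minimum ratio 56/23 is in the s5 row, so s5 leaves.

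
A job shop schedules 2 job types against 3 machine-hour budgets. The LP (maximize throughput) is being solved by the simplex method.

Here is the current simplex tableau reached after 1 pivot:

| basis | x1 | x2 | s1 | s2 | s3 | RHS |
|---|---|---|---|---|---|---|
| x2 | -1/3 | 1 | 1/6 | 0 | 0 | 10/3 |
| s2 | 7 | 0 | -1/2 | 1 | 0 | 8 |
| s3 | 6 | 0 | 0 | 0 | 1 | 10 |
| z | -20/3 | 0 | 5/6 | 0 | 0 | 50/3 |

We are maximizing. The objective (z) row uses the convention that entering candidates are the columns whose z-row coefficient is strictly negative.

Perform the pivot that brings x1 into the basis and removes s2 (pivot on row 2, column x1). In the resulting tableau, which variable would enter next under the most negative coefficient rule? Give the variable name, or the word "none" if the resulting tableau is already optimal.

Pivot element 7. New z-row = old z-row − (-20/3)·(row 2/7).
Updated z-row coefficients: x1: 0, x2: 0, s1: 5/14, s2: 20/21, s3: 0.
No coefficient is strictly negative; the tableau after this pivot is optimal.

none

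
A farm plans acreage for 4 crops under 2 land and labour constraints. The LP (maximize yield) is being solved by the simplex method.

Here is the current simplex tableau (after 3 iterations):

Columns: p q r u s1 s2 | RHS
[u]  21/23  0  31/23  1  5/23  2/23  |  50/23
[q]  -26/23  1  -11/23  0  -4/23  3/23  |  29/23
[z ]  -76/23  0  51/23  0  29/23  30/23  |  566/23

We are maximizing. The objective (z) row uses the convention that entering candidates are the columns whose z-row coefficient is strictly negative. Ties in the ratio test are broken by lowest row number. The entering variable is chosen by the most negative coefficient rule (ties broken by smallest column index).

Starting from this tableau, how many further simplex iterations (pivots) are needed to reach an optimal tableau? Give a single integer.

pivot: p in, u out → z = 682/21
No improving column remains; optimal.

1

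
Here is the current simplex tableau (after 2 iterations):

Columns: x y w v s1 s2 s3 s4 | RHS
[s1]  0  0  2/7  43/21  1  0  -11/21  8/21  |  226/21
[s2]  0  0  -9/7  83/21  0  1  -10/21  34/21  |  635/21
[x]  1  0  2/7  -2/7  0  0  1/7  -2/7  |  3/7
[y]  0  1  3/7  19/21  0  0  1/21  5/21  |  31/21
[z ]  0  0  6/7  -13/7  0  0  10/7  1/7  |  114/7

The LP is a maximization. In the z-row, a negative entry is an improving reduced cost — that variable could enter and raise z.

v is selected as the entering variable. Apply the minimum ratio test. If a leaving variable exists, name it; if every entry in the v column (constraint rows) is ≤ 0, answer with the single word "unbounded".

Ratios: row 1 (s1): (226/21)/(43/21) = 226/43; row 2 (s2): (635/21)/(83/21) = 635/83; row 3 (x): entry -2/7 ≤ 0, skip; row 4 (y): (31/21)/(19/21) = 31/19.
Minimum ratio is in the y row, so y leaves.

y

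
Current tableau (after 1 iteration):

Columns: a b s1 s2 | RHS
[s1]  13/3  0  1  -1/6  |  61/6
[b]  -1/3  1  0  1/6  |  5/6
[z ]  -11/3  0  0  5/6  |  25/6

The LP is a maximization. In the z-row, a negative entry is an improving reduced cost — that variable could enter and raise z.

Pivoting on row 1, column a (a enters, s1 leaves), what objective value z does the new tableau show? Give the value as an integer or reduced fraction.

166/13

Minimum ratio for a: (61/6)/(13/3) = 61/26.
z changes by −(z-row coeff of a)·ratio = −(-11/3)·(61/26) = 671/78.
New z = 25/6 + (671/78) = 166/13.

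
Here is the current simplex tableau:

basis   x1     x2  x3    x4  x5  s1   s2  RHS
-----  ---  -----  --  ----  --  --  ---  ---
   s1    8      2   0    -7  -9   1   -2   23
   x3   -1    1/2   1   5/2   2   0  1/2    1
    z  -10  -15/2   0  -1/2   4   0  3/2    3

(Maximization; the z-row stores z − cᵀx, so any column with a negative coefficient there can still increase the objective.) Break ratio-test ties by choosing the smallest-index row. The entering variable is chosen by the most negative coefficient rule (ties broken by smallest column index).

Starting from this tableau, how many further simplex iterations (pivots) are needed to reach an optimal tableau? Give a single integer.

pivot: x1 in, s1 out → z = 127/4
pivot: x4 in, x3 out → z = 1399/26
pivot: x5 in, x4 out → z = 447/7
No improving column remains; optimal.

3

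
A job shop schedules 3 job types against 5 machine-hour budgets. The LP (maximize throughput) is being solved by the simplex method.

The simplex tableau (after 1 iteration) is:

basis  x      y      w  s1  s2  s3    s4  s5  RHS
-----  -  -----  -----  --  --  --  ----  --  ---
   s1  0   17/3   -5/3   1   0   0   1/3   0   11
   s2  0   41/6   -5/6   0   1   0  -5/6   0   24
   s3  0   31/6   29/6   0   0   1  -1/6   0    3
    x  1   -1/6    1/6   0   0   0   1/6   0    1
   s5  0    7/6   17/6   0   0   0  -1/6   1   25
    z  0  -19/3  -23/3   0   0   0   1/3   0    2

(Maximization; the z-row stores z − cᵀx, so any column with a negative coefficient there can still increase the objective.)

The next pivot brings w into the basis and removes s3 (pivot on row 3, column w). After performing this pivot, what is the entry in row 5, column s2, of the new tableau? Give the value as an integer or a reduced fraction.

Pivot element is row 3, column w: 29/6.
Normalize row 3: new (row 3, s2) = 0/(29/6) = 0.
row 5 ← row 5 − (17/6)·(new row 3): 0 − (17/6)·0 = 0.

0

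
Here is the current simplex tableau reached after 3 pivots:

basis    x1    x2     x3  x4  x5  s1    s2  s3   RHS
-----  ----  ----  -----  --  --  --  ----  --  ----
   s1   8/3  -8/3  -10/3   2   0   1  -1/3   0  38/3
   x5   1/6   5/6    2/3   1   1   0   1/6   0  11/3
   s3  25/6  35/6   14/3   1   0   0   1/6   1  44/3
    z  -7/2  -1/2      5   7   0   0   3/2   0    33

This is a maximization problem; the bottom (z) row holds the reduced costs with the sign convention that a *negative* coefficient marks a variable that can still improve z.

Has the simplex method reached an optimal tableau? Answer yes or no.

Column x1 has objective-row coefficient -7/2, which is negative; an improving pivot exists, so not yet optimal.

no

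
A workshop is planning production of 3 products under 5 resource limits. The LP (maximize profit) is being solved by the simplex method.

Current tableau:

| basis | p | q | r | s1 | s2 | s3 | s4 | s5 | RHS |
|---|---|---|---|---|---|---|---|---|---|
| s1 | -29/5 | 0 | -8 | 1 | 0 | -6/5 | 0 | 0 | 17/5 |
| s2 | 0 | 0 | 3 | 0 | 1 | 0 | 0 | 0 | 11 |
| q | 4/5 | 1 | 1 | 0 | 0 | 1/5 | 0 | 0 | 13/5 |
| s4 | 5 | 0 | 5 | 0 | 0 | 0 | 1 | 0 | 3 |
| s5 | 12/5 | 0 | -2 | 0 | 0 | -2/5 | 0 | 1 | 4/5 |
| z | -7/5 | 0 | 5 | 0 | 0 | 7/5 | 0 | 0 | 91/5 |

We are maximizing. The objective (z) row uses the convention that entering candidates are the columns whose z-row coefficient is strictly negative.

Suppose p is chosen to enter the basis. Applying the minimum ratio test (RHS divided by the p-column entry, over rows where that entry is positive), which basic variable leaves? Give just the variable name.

s5

Ratios: row 1 (s1): entry -29/5 ≤ 0, skip; row 2 (s2): entry 0 ≤ 0, skip; row 3 (q): (13/5)/(4/5) = 13/4; row 4 (s4): 3/5 = 3/5; row 5 (s5): (4/5)/(12/5) = 1/3.
Minimum ratio 1/3 is in the s5 row, so s5 leaves.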